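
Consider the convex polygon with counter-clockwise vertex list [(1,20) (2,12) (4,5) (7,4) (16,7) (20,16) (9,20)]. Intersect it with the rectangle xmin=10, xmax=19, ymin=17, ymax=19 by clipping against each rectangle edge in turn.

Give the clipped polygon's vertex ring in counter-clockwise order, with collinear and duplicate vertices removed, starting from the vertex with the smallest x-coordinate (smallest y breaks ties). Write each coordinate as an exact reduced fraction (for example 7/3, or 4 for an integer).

Clipped polygon: [(10,17) (69/4,17) (47/4,19) (10,19)]

1. After x ≥ 10: [(10,5) (16,7) (20,16) (10,216/11)]
2. After x ≤ 19: [(10,5) (16,7) (19,55/4) (19,180/11) (10,216/11)]
3. After y ≥ 17: [(10,17) (69/4,17) (10,216/11)]
4. After y ≤ 19: [(10,19) (10,17) (69/4,17) (47/4,19)]
5. Canonical ring: [(10,17) (69/4,17) (47/4,19) (10,19)]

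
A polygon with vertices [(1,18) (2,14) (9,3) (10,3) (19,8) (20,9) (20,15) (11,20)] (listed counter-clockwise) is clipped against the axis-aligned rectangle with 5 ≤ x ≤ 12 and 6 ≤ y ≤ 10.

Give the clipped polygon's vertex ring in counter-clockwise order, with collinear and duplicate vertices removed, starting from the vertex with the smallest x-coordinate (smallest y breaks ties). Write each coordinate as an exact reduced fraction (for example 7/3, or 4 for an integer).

Clipped polygon: [(5,65/7) (78/11,6) (12,6) (12,10) (5,10)]

1. After x ≥ 5: [(5,94/5) (5,65/7) (9,3) (10,3) (19,8) (20,9) (20,15) (11,20)]
2. After x ≤ 12: [(5,94/5) (5,65/7) (9,3) (10,3) (12,37/9) (12,175/9) (11,20)]
3. After y ≥ 6: [(5,94/5) (5,65/7) (78/11,6) (12,6) (12,175/9) (11,20)]
4. After y ≤ 10: [(5,10) (5,65/7) (78/11,6) (12,6) (12,10)]
5. Canonical ring: [(5,65/7) (78/11,6) (12,6) (12,10) (5,10)]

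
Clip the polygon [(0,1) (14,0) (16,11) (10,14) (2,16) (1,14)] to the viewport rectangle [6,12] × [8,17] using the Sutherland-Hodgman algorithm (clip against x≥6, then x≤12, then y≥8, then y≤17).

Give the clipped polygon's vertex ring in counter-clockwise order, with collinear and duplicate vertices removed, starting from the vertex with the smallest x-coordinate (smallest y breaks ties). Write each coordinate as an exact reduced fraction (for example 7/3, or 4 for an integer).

Clipped polygon: [(6,8) (12,8) (12,13) (10,14) (6,15)]

1. After x ≥ 6: [(6,4/7) (14,0) (16,11) (10,14) (6,15)]
2. After x ≤ 12: [(6,4/7) (12,1/7) (12,13) (10,14) (6,15)]
3. After y ≥ 8: [(6,8) (12,8) (12,13) (10,14) (6,15)]
4. After y ≤ 17: [(6,8) (12,8) (12,13) (10,14) (6,15)]
5. Canonical ring: [(6,8) (12,8) (12,13) (10,14) (6,15)]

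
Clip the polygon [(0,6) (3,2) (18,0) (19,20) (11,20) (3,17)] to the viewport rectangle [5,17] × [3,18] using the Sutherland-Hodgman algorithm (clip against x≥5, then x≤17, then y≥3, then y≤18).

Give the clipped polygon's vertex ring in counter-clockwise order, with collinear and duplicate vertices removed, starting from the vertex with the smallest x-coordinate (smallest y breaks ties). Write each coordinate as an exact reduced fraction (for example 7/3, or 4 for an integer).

Clipped polygon: [(5,3) (17,3) (17,18) (17/3,18) (5,71/4)]

1. After x ≥ 5: [(5,26/15) (18,0) (19,20) (11,20) (5,71/4)]
2. After x ≤ 17: [(5,26/15) (17,2/15) (17,20) (11,20) (5,71/4)]
3. After y ≥ 3: [(5,3) (17,3) (17,20) (11,20) (5,71/4)]
4. After y ≤ 18: [(5,3) (17,3) (17,18) (17/3,18) (5,71/4)]
5. Canonical ring: [(5,3) (17,3) (17,18) (17/3,18) (5,71/4)]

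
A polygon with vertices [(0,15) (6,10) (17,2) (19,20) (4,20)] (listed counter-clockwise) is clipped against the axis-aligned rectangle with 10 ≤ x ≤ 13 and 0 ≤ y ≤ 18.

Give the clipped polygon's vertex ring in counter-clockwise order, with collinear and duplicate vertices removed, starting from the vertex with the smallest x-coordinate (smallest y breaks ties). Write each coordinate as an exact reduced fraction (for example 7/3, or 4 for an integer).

1. After x ≥ 10: [(10,78/11) (17,2) (19,20) (10,20)]
2. After x ≤ 13: [(10,78/11) (13,54/11) (13,20) (10,20)]
3. After y ≥ 0: [(10,78/11) (13,54/11) (13,20) (10,20)]
4. After y ≤ 18: [(10,18) (10,78/11) (13,54/11) (13,18)]
5. Canonical ring: [(10,78/11) (13,54/11) (13,18) (10,18)]

Clipped polygon: [(10,78/11) (13,54/11) (13,18) (10,18)]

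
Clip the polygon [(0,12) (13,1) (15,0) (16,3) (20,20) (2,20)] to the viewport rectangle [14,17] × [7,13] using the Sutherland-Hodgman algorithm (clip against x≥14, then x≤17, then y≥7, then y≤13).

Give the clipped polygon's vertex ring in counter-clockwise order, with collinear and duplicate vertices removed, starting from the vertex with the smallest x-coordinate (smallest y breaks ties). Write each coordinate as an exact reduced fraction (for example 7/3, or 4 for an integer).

Clipped polygon: [(14,7) (288/17,7) (17,29/4) (17,13) (14,13)]

1. After x ≥ 14: [(14,1/2) (15,0) (16,3) (20,20) (14,20)]
2. After x ≤ 17: [(14,1/2) (15,0) (16,3) (17,29/4) (17,20) (14,20)]
3. After y ≥ 7: [(14,7) (288/17,7) (17,29/4) (17,20) (14,20)]
4. After y ≤ 13: [(14,13) (14,7) (288/17,7) (17,29/4) (17,13)]
5. Canonical ring: [(14,7) (288/17,7) (17,29/4) (17,13) (14,13)]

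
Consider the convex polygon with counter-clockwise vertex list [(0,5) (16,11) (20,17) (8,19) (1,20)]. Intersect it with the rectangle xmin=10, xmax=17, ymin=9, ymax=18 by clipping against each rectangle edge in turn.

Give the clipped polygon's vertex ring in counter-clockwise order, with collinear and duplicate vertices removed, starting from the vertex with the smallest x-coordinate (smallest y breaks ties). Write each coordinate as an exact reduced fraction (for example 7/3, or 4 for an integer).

1. After x ≥ 10: [(10,35/4) (16,11) (20,17) (10,56/3)]
2. After x ≤ 17: [(10,35/4) (16,11) (17,25/2) (17,35/2) (10,56/3)]
3. After y ≥ 9: [(10,9) (32/3,9) (16,11) (17,25/2) (17,35/2) (10,56/3)]
4. After y ≤ 18: [(10,18) (10,9) (32/3,9) (16,11) (17,25/2) (17,35/2) (14,18)]
5. Canonical ring: [(10,9) (32/3,9) (16,11) (17,25/2) (17,35/2) (14,18) (10,18)]

Clipped polygon: [(10,9) (32/3,9) (16,11) (17,25/2) (17,35/2) (14,18) (10,18)]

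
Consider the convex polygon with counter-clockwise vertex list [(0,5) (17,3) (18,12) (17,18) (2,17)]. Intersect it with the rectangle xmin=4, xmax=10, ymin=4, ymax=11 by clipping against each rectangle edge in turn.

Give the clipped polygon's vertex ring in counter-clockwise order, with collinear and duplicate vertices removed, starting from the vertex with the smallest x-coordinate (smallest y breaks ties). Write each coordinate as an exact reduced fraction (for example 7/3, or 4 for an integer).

1. After x ≥ 4: [(4,77/17) (17,3) (18,12) (17,18) (4,257/15)]
2. After x ≤ 10: [(4,77/17) (10,65/17) (10,263/15) (4,257/15)]
3. After y ≥ 4: [(4,77/17) (17/2,4) (10,4) (10,263/15) (4,257/15)]
4. After y ≤ 11: [(4,11) (4,77/17) (17/2,4) (10,4) (10,11)]
5. Canonical ring: [(4,77/17) (17/2,4) (10,4) (10,11) (4,11)]

Clipped polygon: [(4,77/17) (17/2,4) (10,4) (10,11) (4,11)]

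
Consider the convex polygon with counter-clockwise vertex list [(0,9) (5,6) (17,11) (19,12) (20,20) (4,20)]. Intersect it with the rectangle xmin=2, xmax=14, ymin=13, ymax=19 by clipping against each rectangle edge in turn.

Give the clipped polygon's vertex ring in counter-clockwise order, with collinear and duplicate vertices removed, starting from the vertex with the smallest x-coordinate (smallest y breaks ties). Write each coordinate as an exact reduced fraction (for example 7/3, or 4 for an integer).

1. After x ≥ 2: [(2,29/2) (2,39/5) (5,6) (17,11) (19,12) (20,20) (4,20)]
2. After x ≤ 14: [(2,29/2) (2,39/5) (5,6) (14,39/4) (14,20) (4,20)]
3. After y ≥ 13: [(2,29/2) (2,13) (14,13) (14,20) (4,20)]
4. After y ≤ 19: [(40/11,19) (2,29/2) (2,13) (14,13) (14,19)]
5. Canonical ring: [(2,13) (14,13) (14,19) (40/11,19) (2,29/2)]

Clipped polygon: [(2,13) (14,13) (14,19) (40/11,19) (2,29/2)]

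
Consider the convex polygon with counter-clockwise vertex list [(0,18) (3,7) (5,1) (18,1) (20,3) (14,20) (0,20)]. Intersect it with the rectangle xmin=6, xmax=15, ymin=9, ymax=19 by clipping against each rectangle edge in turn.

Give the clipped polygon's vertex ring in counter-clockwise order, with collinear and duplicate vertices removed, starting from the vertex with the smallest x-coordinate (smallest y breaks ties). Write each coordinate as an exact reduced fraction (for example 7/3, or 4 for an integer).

1. After x ≥ 6: [(6,1) (18,1) (20,3) (14,20) (6,20)]
2. After x ≤ 15: [(6,1) (15,1) (15,103/6) (14,20) (6,20)]
3. After y ≥ 9: [(6,9) (15,9) (15,103/6) (14,20) (6,20)]
4. After y ≤ 19: [(6,19) (6,9) (15,9) (15,103/6) (244/17,19)]
5. Canonical ring: [(6,9) (15,9) (15,103/6) (244/17,19) (6,19)]

Clipped polygon: [(6,9) (15,9) (15,103/6) (244/17,19) (6,19)]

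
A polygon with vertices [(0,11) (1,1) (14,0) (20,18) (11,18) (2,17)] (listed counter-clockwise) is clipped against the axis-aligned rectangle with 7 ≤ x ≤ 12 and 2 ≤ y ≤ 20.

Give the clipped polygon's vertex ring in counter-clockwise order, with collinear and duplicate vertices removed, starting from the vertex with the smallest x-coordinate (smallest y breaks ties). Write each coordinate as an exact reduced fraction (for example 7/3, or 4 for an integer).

Clipped polygon: [(7,2) (12,2) (12,18) (11,18) (7,158/9)]

1. After x ≥ 7: [(7,7/13) (14,0) (20,18) (11,18) (7,158/9)]
2. After x ≤ 12: [(7,7/13) (12,2/13) (12,18) (11,18) (7,158/9)]
3. After y ≥ 2: [(7,2) (12,2) (12,18) (11,18) (7,158/9)]
4. After y ≤ 20: [(7,2) (12,2) (12,18) (11,18) (7,158/9)]
5. Canonical ring: [(7,2) (12,2) (12,18) (11,18) (7,158/9)]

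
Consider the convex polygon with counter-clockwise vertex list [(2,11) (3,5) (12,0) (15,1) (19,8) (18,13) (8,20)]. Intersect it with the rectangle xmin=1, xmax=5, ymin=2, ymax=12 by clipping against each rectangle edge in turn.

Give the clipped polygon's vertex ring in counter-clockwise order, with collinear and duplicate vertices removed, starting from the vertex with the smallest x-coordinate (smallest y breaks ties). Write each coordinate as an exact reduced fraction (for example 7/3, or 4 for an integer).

Clipped polygon: [(2,11) (3,5) (5,35/9) (5,12) (8/3,12)]

1. After x ≥ 1: [(2,11) (3,5) (12,0) (15,1) (19,8) (18,13) (8,20)]
2. After x ≤ 5: [(5,31/2) (2,11) (3,5) (5,35/9)]
3. After y ≥ 2: [(5,31/2) (2,11) (3,5) (5,35/9)]
4. After y ≤ 12: [(5,12) (8/3,12) (2,11) (3,5) (5,35/9)]
5. Canonical ring: [(2,11) (3,5) (5,35/9) (5,12) (8/3,12)]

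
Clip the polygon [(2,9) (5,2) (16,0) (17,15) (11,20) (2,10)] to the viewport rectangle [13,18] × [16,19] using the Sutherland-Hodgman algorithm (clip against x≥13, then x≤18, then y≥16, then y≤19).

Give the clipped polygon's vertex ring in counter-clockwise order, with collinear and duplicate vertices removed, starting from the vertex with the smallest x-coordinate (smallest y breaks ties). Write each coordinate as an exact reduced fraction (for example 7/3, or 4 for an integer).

1. After x ≥ 13: [(13,6/11) (16,0) (17,15) (13,55/3)]
2. After x ≤ 18: [(13,6/11) (16,0) (17,15) (13,55/3)]
3. After y ≥ 16: [(13,16) (79/5,16) (13,55/3)]
4. After y ≤ 19: [(13,16) (79/5,16) (13,55/3)]
5. Canonical ring: [(13,16) (79/5,16) (13,55/3)]

Clipped polygon: [(13,16) (79/5,16) (13,55/3)]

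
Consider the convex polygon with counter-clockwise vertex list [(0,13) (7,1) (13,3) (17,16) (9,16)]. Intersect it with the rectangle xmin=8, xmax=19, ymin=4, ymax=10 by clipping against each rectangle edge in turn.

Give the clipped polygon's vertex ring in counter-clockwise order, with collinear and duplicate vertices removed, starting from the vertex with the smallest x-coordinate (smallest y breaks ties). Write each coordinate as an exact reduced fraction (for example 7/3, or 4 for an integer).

1. After x ≥ 8: [(8,47/3) (8,4/3) (13,3) (17,16) (9,16)]
2. After x ≤ 19: [(8,47/3) (8,4/3) (13,3) (17,16) (9,16)]
3. After y ≥ 4: [(8,47/3) (8,4) (173/13,4) (17,16) (9,16)]
4. After y ≤ 10: [(8,10) (8,4) (173/13,4) (197/13,10)]
5. Canonical ring: [(8,4) (173/13,4) (197/13,10) (8,10)]

Clipped polygon: [(8,4) (173/13,4) (197/13,10) (8,10)]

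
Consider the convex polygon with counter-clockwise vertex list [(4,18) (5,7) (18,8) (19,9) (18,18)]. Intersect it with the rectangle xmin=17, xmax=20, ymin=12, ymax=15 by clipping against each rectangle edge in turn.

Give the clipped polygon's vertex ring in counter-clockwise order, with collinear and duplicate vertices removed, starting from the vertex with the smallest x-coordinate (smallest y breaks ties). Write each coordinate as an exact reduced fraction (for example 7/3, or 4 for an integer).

1. After x ≥ 17: [(17,18) (17,103/13) (18,8) (19,9) (18,18)]
2. After x ≤ 20: [(17,18) (17,103/13) (18,8) (19,9) (18,18)]
3. After y ≥ 12: [(17,18) (17,12) (56/3,12) (18,18)]
4. After y ≤ 15: [(17,15) (17,12) (56/3,12) (55/3,15)]
5. Canonical ring: [(17,12) (56/3,12) (55/3,15) (17,15)]

Clipped polygon: [(17,12) (56/3,12) (55/3,15) (17,15)]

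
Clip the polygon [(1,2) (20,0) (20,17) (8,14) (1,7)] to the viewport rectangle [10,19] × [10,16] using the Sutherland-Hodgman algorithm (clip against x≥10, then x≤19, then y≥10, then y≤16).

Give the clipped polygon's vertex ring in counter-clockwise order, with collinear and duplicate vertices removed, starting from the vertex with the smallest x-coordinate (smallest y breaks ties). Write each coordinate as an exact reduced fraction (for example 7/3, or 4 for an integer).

Clipped polygon: [(10,10) (19,10) (19,16) (16,16) (10,29/2)]

1. After x ≥ 10: [(10,20/19) (20,0) (20,17) (10,29/2)]
2. After x ≤ 19: [(10,20/19) (19,2/19) (19,67/4) (10,29/2)]
3. After y ≥ 10: [(10,10) (19,10) (19,67/4) (10,29/2)]
4. After y ≤ 16: [(10,10) (19,10) (19,16) (16,16) (10,29/2)]
5. Canonical ring: [(10,10) (19,10) (19,16) (16,16) (10,29/2)]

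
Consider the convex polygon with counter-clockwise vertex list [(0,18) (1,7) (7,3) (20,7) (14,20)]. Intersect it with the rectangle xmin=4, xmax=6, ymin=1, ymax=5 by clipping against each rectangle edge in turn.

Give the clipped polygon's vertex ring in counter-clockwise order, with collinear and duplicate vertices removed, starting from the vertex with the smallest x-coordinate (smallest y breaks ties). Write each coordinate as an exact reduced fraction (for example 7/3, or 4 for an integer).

1. After x ≥ 4: [(4,130/7) (4,5) (7,3) (20,7) (14,20)]
2. After x ≤ 6: [(6,132/7) (4,130/7) (4,5) (6,11/3)]
3. After y ≥ 1: [(6,132/7) (4,130/7) (4,5) (6,11/3)]
4. After y ≤ 5: [(6,5) (4,5) (4,5) (6,11/3)]
5. Canonical ring: [(4,5) (6,11/3) (6,5)]

Clipped polygon: [(4,5) (6,11/3) (6,5)]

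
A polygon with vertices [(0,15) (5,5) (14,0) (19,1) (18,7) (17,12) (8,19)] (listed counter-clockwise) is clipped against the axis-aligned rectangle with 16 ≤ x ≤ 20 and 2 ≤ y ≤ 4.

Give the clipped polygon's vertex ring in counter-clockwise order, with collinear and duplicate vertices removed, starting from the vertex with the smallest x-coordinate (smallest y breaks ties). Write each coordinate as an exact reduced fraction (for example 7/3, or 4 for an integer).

Clipped polygon: [(16,2) (113/6,2) (37/2,4) (16,4)]

1. After x ≥ 16: [(16,2/5) (19,1) (18,7) (17,12) (16,115/9)]
2. After x ≤ 20: [(16,2/5) (19,1) (18,7) (17,12) (16,115/9)]
3. After y ≥ 2: [(16,2) (113/6,2) (18,7) (17,12) (16,115/9)]
4. After y ≤ 4: [(16,4) (16,2) (113/6,2) (37/2,4)]
5. Canonical ring: [(16,2) (113/6,2) (37/2,4) (16,4)]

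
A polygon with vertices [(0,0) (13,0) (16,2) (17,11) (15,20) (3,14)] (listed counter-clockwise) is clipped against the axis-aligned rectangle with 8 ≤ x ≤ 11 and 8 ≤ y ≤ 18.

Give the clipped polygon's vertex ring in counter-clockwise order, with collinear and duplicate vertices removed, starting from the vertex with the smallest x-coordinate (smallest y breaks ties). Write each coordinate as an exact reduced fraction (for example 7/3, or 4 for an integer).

Clipped polygon: [(8,8) (11,8) (11,18) (8,33/2)]

1. After x ≥ 8: [(8,0) (13,0) (16,2) (17,11) (15,20) (8,33/2)]
2. After x ≤ 11: [(8,0) (11,0) (11,18) (8,33/2)]
3. After y ≥ 8: [(8,8) (11,8) (11,18) (8,33/2)]
4. After y ≤ 18: [(8,8) (11,8) (11,18) (8,33/2)]
5. Canonical ring: [(8,8) (11,8) (11,18) (8,33/2)]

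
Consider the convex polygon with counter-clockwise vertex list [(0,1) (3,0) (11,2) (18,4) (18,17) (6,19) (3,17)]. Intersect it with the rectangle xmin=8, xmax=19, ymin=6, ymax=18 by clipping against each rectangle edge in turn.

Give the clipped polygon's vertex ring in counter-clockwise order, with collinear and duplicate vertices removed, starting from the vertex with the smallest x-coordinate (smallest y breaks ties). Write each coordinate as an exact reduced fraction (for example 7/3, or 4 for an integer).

1. After x ≥ 8: [(8,5/4) (11,2) (18,4) (18,17) (8,56/3)]
2. After x ≤ 19: [(8,5/4) (11,2) (18,4) (18,17) (8,56/3)]
3. After y ≥ 6: [(8,6) (18,6) (18,17) (8,56/3)]
4. After y ≤ 18: [(8,18) (8,6) (18,6) (18,17) (12,18)]
5. Canonical ring: [(8,6) (18,6) (18,17) (12,18) (8,18)]

Clipped polygon: [(8,6) (18,6) (18,17) (12,18) (8,18)]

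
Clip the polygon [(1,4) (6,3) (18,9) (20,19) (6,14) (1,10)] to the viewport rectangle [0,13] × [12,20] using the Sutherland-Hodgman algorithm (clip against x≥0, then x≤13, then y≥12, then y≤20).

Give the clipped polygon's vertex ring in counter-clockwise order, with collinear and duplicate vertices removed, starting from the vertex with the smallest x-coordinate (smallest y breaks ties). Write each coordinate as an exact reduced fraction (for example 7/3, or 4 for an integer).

Clipped polygon: [(7/2,12) (13,12) (13,33/2) (6,14)]

1. After x ≥ 0: [(1,4) (6,3) (18,9) (20,19) (6,14) (1,10)]
2. After x ≤ 13: [(1,4) (6,3) (13,13/2) (13,33/2) (6,14) (1,10)]
3. After y ≥ 12: [(13,12) (13,33/2) (6,14) (7/2,12)]
4. After y ≤ 20: [(13,12) (13,33/2) (6,14) (7/2,12)]
5. Canonical ring: [(7/2,12) (13,12) (13,33/2) (6,14)]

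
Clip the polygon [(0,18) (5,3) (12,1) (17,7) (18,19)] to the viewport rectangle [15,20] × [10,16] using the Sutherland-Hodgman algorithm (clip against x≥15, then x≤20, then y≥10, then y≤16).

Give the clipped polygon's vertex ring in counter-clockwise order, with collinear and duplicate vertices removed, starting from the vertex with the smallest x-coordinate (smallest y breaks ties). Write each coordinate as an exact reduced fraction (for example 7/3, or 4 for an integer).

Clipped polygon: [(15,10) (69/4,10) (71/4,16) (15,16)]

1. After x ≥ 15: [(15,113/6) (15,23/5) (17,7) (18,19)]
2. After x ≤ 20: [(15,113/6) (15,23/5) (17,7) (18,19)]
3. After y ≥ 10: [(15,113/6) (15,10) (69/4,10) (18,19)]
4. After y ≤ 16: [(15,16) (15,10) (69/4,10) (71/4,16)]
5. Canonical ring: [(15,10) (69/4,10) (71/4,16) (15,16)]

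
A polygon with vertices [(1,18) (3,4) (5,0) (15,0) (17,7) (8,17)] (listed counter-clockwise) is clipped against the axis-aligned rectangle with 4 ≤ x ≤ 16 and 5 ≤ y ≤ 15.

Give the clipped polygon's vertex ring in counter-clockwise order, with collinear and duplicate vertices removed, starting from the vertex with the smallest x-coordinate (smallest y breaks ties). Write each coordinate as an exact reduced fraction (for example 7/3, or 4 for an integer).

1. After x ≥ 4: [(4,123/7) (4,2) (5,0) (15,0) (17,7) (8,17)]
2. After x ≤ 16: [(4,123/7) (4,2) (5,0) (15,0) (16,7/2) (16,73/9) (8,17)]
3. After y ≥ 5: [(4,123/7) (4,5) (16,5) (16,73/9) (8,17)]
4. After y ≤ 15: [(4,15) (4,5) (16,5) (16,73/9) (49/5,15)]
5. Canonical ring: [(4,5) (16,5) (16,73/9) (49/5,15) (4,15)]

Clipped polygon: [(4,5) (16,5) (16,73/9) (49/5,15) (4,15)]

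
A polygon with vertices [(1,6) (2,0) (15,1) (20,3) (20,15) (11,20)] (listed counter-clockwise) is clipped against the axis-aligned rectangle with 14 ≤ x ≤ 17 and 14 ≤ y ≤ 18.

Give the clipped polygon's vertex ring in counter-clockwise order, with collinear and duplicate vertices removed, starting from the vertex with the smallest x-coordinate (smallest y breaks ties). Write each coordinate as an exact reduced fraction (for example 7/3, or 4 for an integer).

Clipped polygon: [(14,14) (17,14) (17,50/3) (73/5,18) (14,18)]

1. After x ≥ 14: [(14,12/13) (15,1) (20,3) (20,15) (14,55/3)]
2. After x ≤ 17: [(14,12/13) (15,1) (17,9/5) (17,50/3) (14,55/3)]
3. After y ≥ 14: [(14,14) (17,14) (17,50/3) (14,55/3)]
4. After y ≤ 18: [(14,18) (14,14) (17,14) (17,50/3) (73/5,18)]
5. Canonical ring: [(14,14) (17,14) (17,50/3) (73/5,18) (14,18)]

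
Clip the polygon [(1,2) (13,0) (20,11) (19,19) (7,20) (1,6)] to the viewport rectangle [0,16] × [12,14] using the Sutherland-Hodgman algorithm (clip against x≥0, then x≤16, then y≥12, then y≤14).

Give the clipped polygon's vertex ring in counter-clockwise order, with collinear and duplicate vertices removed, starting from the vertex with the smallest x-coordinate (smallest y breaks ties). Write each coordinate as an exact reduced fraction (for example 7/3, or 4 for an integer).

Clipped polygon: [(25/7,12) (16,12) (16,14) (31/7,14)]

1. After x ≥ 0: [(1,2) (13,0) (20,11) (19,19) (7,20) (1,6)]
2. After x ≤ 16: [(1,2) (13,0) (16,33/7) (16,77/4) (7,20) (1,6)]
3. After y ≥ 12: [(16,12) (16,77/4) (7,20) (25/7,12)]
4. After y ≤ 14: [(16,12) (16,14) (31/7,14) (25/7,12)]
5. Canonical ring: [(25/7,12) (16,12) (16,14) (31/7,14)]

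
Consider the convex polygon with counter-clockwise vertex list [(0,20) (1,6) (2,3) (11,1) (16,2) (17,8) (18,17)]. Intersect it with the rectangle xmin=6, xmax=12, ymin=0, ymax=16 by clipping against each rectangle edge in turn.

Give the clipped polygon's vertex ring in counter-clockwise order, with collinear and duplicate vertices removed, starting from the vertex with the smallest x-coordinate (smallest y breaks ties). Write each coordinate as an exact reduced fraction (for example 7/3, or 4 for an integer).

1. After x ≥ 6: [(6,19) (6,19/9) (11,1) (16,2) (17,8) (18,17)]
2. After x ≤ 12: [(12,18) (6,19) (6,19/9) (11,1) (12,6/5)]
3. After y ≥ 0: [(12,18) (6,19) (6,19/9) (11,1) (12,6/5)]
4. After y ≤ 16: [(12,16) (6,16) (6,19/9) (11,1) (12,6/5)]
5. Canonical ring: [(6,19/9) (11,1) (12,6/5) (12,16) (6,16)]

Clipped polygon: [(6,19/9) (11,1) (12,6/5) (12,16) (6,16)]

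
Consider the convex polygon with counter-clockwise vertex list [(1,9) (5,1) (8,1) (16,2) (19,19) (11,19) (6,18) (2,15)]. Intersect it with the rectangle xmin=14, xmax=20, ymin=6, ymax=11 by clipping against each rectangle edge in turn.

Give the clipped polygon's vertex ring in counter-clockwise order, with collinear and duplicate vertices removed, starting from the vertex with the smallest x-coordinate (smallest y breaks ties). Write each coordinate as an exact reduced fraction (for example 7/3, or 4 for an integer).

1. After x ≥ 14: [(14,7/4) (16,2) (19,19) (14,19)]
2. After x ≤ 20: [(14,7/4) (16,2) (19,19) (14,19)]
3. After y ≥ 6: [(14,6) (284/17,6) (19,19) (14,19)]
4. After y ≤ 11: [(14,11) (14,6) (284/17,6) (299/17,11)]
5. Canonical ring: [(14,6) (284/17,6) (299/17,11) (14,11)]

Clipped polygon: [(14,6) (284/17,6) (299/17,11) (14,11)]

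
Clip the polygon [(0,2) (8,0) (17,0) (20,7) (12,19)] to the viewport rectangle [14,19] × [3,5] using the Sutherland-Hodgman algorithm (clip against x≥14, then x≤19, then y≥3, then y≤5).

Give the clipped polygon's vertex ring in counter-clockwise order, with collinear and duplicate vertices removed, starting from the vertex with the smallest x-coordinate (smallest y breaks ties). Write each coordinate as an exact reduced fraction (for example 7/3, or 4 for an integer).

Clipped polygon: [(14,3) (128/7,3) (19,14/3) (19,5) (14,5)]

1. After x ≥ 14: [(14,0) (17,0) (20,7) (14,16)]
2. After x ≤ 19: [(14,0) (17,0) (19,14/3) (19,17/2) (14,16)]
3. After y ≥ 3: [(14,3) (128/7,3) (19,14/3) (19,17/2) (14,16)]
4. After y ≤ 5: [(14,5) (14,3) (128/7,3) (19,14/3) (19,5)]
5. Canonical ring: [(14,3) (128/7,3) (19,14/3) (19,5) (14,5)]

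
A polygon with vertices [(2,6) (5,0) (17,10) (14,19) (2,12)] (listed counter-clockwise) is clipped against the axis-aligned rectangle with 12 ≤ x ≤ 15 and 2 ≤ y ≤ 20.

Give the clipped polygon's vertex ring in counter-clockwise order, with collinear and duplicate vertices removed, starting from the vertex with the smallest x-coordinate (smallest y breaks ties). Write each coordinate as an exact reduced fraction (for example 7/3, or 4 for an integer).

Clipped polygon: [(12,35/6) (15,25/3) (15,16) (14,19) (12,107/6)]

1. After x ≥ 12: [(12,35/6) (17,10) (14,19) (12,107/6)]
2. After x ≤ 15: [(12,35/6) (15,25/3) (15,16) (14,19) (12,107/6)]
3. After y ≥ 2: [(12,35/6) (15,25/3) (15,16) (14,19) (12,107/6)]
4. After y ≤ 20: [(12,35/6) (15,25/3) (15,16) (14,19) (12,107/6)]
5. Canonical ring: [(12,35/6) (15,25/3) (15,16) (14,19) (12,107/6)]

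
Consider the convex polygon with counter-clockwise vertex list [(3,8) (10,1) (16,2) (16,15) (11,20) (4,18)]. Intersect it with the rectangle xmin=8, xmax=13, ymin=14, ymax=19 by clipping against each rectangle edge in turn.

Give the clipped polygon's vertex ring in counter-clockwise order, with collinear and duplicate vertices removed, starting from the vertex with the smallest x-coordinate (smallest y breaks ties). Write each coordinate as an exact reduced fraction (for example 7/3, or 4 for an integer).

Clipped polygon: [(8,14) (13,14) (13,18) (12,19) (8,19)]

1. After x ≥ 8: [(8,3) (10,1) (16,2) (16,15) (11,20) (8,134/7)]
2. After x ≤ 13: [(8,3) (10,1) (13,3/2) (13,18) (11,20) (8,134/7)]
3. After y ≥ 14: [(8,14) (13,14) (13,18) (11,20) (8,134/7)]
4. After y ≤ 19: [(8,19) (8,14) (13,14) (13,18) (12,19)]
5. Canonical ring: [(8,14) (13,14) (13,18) (12,19) (8,19)]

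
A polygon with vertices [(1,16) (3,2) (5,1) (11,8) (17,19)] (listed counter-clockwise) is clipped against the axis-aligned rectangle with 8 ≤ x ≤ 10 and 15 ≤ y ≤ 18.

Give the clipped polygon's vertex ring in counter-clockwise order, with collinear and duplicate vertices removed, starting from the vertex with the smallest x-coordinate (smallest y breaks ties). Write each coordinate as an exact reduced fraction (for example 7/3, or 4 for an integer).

1. After x ≥ 8: [(8,277/16) (8,9/2) (11,8) (17,19)]
2. After x ≤ 10: [(10,283/16) (8,277/16) (8,9/2) (10,41/6)]
3. After y ≥ 15: [(10,15) (10,283/16) (8,277/16) (8,15)]
4. After y ≤ 18: [(10,15) (10,283/16) (8,277/16) (8,15)]
5. Canonical ring: [(8,15) (10,15) (10,283/16) (8,277/16)]

Clipped polygon: [(8,15) (10,15) (10,283/16) (8,277/16)]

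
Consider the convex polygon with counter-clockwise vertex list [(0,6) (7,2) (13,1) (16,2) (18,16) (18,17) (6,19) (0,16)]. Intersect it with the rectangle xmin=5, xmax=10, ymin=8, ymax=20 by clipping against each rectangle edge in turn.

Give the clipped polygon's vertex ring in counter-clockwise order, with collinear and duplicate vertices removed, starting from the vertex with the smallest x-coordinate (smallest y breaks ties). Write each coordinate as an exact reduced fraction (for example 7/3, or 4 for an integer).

1. After x ≥ 5: [(5,22/7) (7,2) (13,1) (16,2) (18,16) (18,17) (6,19) (5,37/2)]
2. After x ≤ 10: [(5,22/7) (7,2) (10,3/2) (10,55/3) (6,19) (5,37/2)]
3. After y ≥ 8: [(5,8) (10,8) (10,55/3) (6,19) (5,37/2)]
4. After y ≤ 20: [(5,8) (10,8) (10,55/3) (6,19) (5,37/2)]
5. Canonical ring: [(5,8) (10,8) (10,55/3) (6,19) (5,37/2)]

Clipped polygon: [(5,8) (10,8) (10,55/3) (6,19) (5,37/2)]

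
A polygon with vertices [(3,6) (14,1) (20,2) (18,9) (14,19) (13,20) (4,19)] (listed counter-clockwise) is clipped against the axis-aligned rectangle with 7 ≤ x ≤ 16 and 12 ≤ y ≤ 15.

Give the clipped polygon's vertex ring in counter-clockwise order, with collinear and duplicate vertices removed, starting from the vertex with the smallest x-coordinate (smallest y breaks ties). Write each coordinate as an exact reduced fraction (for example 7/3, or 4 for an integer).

Clipped polygon: [(7,12) (16,12) (16,14) (78/5,15) (7,15)]

1. After x ≥ 7: [(7,46/11) (14,1) (20,2) (18,9) (14,19) (13,20) (7,58/3)]
2. After x ≤ 16: [(7,46/11) (14,1) (16,4/3) (16,14) (14,19) (13,20) (7,58/3)]
3. After y ≥ 12: [(7,12) (16,12) (16,14) (14,19) (13,20) (7,58/3)]
4. After y ≤ 15: [(7,15) (7,12) (16,12) (16,14) (78/5,15)]
5. Canonical ring: [(7,12) (16,12) (16,14) (78/5,15) (7,15)]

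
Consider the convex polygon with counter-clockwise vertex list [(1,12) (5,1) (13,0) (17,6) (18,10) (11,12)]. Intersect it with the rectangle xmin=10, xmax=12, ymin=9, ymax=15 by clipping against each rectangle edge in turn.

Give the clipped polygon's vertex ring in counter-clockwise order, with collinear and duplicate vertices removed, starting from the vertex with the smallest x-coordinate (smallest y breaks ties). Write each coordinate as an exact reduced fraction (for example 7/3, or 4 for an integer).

1. After x ≥ 10: [(10,12) (10,3/8) (13,0) (17,6) (18,10) (11,12)]
2. After x ≤ 12: [(10,12) (10,3/8) (12,1/8) (12,82/7) (11,12)]
3. After y ≥ 9: [(10,12) (10,9) (12,9) (12,82/7) (11,12)]
4. After y ≤ 15: [(10,12) (10,9) (12,9) (12,82/7) (11,12)]
5. Canonical ring: [(10,9) (12,9) (12,82/7) (11,12) (10,12)]

Clipped polygon: [(10,9) (12,9) (12,82/7) (11,12) (10,12)]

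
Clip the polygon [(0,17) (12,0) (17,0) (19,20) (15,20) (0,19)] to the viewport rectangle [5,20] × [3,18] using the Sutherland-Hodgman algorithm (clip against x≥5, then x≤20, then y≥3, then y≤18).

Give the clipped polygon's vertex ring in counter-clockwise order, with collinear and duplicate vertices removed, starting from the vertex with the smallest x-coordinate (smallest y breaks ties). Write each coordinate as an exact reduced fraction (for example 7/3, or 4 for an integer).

1. After x ≥ 5: [(5,119/12) (12,0) (17,0) (19,20) (15,20) (5,58/3)]
2. After x ≤ 20: [(5,119/12) (12,0) (17,0) (19,20) (15,20) (5,58/3)]
3. After y ≥ 3: [(5,119/12) (168/17,3) (173/10,3) (19,20) (15,20) (5,58/3)]
4. After y ≤ 18: [(5,18) (5,119/12) (168/17,3) (173/10,3) (94/5,18)]
5. Canonical ring: [(5,119/12) (168/17,3) (173/10,3) (94/5,18) (5,18)]

Clipped polygon: [(5,119/12) (168/17,3) (173/10,3) (94/5,18) (5,18)]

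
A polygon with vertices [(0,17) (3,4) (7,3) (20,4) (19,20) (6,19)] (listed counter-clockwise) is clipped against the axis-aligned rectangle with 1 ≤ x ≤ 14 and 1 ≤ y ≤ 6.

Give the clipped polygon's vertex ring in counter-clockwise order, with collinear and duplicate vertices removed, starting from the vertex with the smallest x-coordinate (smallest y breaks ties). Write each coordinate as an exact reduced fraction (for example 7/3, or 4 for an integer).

1. After x ≥ 1: [(1,52/3) (1,38/3) (3,4) (7,3) (20,4) (19,20) (6,19)]
2. After x ≤ 14: [(1,52/3) (1,38/3) (3,4) (7,3) (14,46/13) (14,255/13) (6,19)]
3. After y ≥ 1: [(1,52/3) (1,38/3) (3,4) (7,3) (14,46/13) (14,255/13) (6,19)]
4. After y ≤ 6: [(33/13,6) (3,4) (7,3) (14,46/13) (14,6)]
5. Canonical ring: [(33/13,6) (3,4) (7,3) (14,46/13) (14,6)]

Clipped polygon: [(33/13,6) (3,4) (7,3) (14,46/13) (14,6)]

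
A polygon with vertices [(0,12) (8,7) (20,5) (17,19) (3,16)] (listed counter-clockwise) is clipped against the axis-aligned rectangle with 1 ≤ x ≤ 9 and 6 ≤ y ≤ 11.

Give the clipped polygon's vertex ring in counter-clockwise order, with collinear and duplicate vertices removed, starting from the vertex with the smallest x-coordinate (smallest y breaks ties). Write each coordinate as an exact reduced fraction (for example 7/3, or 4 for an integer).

1. After x ≥ 1: [(1,40/3) (1,91/8) (8,7) (20,5) (17,19) (3,16)]
2. After x ≤ 9: [(1,40/3) (1,91/8) (8,7) (9,41/6) (9,121/7) (3,16)]
3. After y ≥ 6: [(1,40/3) (1,91/8) (8,7) (9,41/6) (9,121/7) (3,16)]
4. After y ≤ 11: [(8/5,11) (8,7) (9,41/6) (9,11)]
5. Canonical ring: [(8/5,11) (8,7) (9,41/6) (9,11)]

Clipped polygon: [(8/5,11) (8,7) (9,41/6) (9,11)]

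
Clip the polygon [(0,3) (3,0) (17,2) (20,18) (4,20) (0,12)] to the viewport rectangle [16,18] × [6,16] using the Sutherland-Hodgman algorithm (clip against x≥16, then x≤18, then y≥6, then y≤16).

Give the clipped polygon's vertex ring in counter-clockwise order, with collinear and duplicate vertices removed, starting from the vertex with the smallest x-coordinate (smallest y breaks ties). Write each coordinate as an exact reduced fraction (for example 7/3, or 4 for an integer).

1. After x ≥ 16: [(16,13/7) (17,2) (20,18) (16,37/2)]
2. After x ≤ 18: [(16,13/7) (17,2) (18,22/3) (18,73/4) (16,37/2)]
3. After y ≥ 6: [(16,6) (71/4,6) (18,22/3) (18,73/4) (16,37/2)]
4. After y ≤ 16: [(16,16) (16,6) (71/4,6) (18,22/3) (18,16)]
5. Canonical ring: [(16,6) (71/4,6) (18,22/3) (18,16) (16,16)]

Clipped polygon: [(16,6) (71/4,6) (18,22/3) (18,16) (16,16)]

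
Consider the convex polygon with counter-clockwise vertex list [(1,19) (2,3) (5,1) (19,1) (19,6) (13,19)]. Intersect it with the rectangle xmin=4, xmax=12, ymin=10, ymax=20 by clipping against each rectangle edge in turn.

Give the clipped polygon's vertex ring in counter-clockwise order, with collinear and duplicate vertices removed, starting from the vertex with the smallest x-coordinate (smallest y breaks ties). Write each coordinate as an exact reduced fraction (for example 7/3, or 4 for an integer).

1. After x ≥ 4: [(4,19) (4,5/3) (5,1) (19,1) (19,6) (13,19)]
2. After x ≤ 12: [(12,19) (4,19) (4,5/3) (5,1) (12,1)]
3. After y ≥ 10: [(12,10) (12,19) (4,19) (4,10)]
4. After y ≤ 20: [(12,10) (12,19) (4,19) (4,10)]
5. Canonical ring: [(4,10) (12,10) (12,19) (4,19)]

Clipped polygon: [(4,10) (12,10) (12,19) (4,19)]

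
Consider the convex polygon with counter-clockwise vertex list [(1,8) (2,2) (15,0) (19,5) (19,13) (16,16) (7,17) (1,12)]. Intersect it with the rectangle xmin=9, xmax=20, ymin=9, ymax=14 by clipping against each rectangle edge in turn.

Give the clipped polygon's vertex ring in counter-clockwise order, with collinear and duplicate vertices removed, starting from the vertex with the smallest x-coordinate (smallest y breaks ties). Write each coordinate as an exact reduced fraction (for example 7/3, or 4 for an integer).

Clipped polygon: [(9,9) (19,9) (19,13) (18,14) (9,14)]

1. After x ≥ 9: [(9,12/13) (15,0) (19,5) (19,13) (16,16) (9,151/9)]
2. After x ≤ 20: [(9,12/13) (15,0) (19,5) (19,13) (16,16) (9,151/9)]
3. After y ≥ 9: [(9,9) (19,9) (19,13) (16,16) (9,151/9)]
4. After y ≤ 14: [(9,14) (9,9) (19,9) (19,13) (18,14)]
5. Canonical ring: [(9,9) (19,9) (19,13) (18,14) (9,14)]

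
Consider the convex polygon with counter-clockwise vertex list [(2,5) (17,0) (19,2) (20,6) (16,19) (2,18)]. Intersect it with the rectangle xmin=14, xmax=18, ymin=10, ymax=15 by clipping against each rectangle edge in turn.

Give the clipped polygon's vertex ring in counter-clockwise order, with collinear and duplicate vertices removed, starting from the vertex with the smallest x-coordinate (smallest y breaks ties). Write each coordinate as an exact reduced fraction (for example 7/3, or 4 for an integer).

1. After x ≥ 14: [(14,1) (17,0) (19,2) (20,6) (16,19) (14,132/7)]
2. After x ≤ 18: [(14,1) (17,0) (18,1) (18,25/2) (16,19) (14,132/7)]
3. After y ≥ 10: [(14,10) (18,10) (18,25/2) (16,19) (14,132/7)]
4. After y ≤ 15: [(14,15) (14,10) (18,10) (18,25/2) (224/13,15)]
5. Canonical ring: [(14,10) (18,10) (18,25/2) (224/13,15) (14,15)]

Clipped polygon: [(14,10) (18,10) (18,25/2) (224/13,15) (14,15)]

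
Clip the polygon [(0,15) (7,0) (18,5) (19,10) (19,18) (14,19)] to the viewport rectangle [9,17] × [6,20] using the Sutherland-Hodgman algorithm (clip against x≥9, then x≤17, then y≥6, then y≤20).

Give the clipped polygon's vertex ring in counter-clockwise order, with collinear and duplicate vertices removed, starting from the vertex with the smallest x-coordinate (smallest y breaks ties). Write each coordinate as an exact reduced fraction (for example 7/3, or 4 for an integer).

1. After x ≥ 9: [(9,123/7) (9,10/11) (18,5) (19,10) (19,18) (14,19)]
2. After x ≤ 17: [(9,123/7) (9,10/11) (17,50/11) (17,92/5) (14,19)]
3. After y ≥ 6: [(9,123/7) (9,6) (17,6) (17,92/5) (14,19)]
4. After y ≤ 20: [(9,123/7) (9,6) (17,6) (17,92/5) (14,19)]
5. Canonical ring: [(9,6) (17,6) (17,92/5) (14,19) (9,123/7)]

Clipped polygon: [(9,6) (17,6) (17,92/5) (14,19) (9,123/7)]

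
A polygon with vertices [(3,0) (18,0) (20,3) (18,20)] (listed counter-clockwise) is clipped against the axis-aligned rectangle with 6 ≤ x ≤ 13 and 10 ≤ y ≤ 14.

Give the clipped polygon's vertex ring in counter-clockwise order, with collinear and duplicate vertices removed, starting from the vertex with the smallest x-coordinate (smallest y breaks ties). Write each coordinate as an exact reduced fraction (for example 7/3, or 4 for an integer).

Clipped polygon: [(21/2,10) (13,10) (13,40/3)]

1. After x ≥ 6: [(6,4) (6,0) (18,0) (20,3) (18,20)]
2. After x ≤ 13: [(13,40/3) (6,4) (6,0) (13,0)]
3. After y ≥ 10: [(13,10) (13,40/3) (21/2,10)]
4. After y ≤ 14: [(13,10) (13,40/3) (21/2,10)]
5. Canonical ring: [(21/2,10) (13,10) (13,40/3)]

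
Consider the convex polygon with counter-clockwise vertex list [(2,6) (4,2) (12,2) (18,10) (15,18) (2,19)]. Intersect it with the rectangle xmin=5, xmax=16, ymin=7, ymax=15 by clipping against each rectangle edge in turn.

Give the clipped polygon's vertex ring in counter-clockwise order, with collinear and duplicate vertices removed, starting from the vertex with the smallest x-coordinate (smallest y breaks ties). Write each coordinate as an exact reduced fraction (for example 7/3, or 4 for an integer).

Clipped polygon: [(5,7) (63/4,7) (16,22/3) (16,15) (5,15)]

1. After x ≥ 5: [(5,2) (12,2) (18,10) (15,18) (5,244/13)]
2. After x ≤ 16: [(5,2) (12,2) (16,22/3) (16,46/3) (15,18) (5,244/13)]
3. After y ≥ 7: [(5,7) (63/4,7) (16,22/3) (16,46/3) (15,18) (5,244/13)]
4. After y ≤ 15: [(5,15) (5,7) (63/4,7) (16,22/3) (16,15)]
5. Canonical ring: [(5,7) (63/4,7) (16,22/3) (16,15) (5,15)]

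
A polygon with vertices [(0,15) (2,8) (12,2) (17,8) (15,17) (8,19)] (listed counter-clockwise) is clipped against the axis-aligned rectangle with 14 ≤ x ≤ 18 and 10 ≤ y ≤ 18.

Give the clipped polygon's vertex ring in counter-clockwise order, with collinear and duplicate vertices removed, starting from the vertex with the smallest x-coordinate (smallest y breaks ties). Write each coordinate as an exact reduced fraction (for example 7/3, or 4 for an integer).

1. After x ≥ 14: [(14,22/5) (17,8) (15,17) (14,121/7)]
2. After x ≤ 18: [(14,22/5) (17,8) (15,17) (14,121/7)]
3. After y ≥ 10: [(14,10) (149/9,10) (15,17) (14,121/7)]
4. After y ≤ 18: [(14,10) (149/9,10) (15,17) (14,121/7)]
5. Canonical ring: [(14,10) (149/9,10) (15,17) (14,121/7)]

Clipped polygon: [(14,10) (149/9,10) (15,17) (14,121/7)]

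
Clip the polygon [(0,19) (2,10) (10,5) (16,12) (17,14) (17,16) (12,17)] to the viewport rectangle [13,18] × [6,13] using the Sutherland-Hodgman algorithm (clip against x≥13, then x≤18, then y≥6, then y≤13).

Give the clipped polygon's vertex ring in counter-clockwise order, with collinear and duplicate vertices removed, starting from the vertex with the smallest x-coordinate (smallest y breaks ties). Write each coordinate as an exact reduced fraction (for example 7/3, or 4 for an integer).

1. After x ≥ 13: [(13,17/2) (16,12) (17,14) (17,16) (13,84/5)]
2. After x ≤ 18: [(13,17/2) (16,12) (17,14) (17,16) (13,84/5)]
3. After y ≥ 6: [(13,17/2) (16,12) (17,14) (17,16) (13,84/5)]
4. After y ≤ 13: [(13,13) (13,17/2) (16,12) (33/2,13)]
5. Canonical ring: [(13,17/2) (16,12) (33/2,13) (13,13)]

Clipped polygon: [(13,17/2) (16,12) (33/2,13) (13,13)]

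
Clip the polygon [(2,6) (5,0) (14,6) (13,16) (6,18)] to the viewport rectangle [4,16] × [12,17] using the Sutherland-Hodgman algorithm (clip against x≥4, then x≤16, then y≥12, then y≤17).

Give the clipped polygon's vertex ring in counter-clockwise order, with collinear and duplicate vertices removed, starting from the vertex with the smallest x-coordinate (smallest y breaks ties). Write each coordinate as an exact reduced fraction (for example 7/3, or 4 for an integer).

1. After x ≥ 4: [(4,12) (4,2) (5,0) (14,6) (13,16) (6,18)]
2. After x ≤ 16: [(4,12) (4,2) (5,0) (14,6) (13,16) (6,18)]
3. After y ≥ 12: [(4,12) (4,12) (67/5,12) (13,16) (6,18)]
4. After y ≤ 17: [(17/3,17) (4,12) (4,12) (67/5,12) (13,16) (19/2,17)]
5. Canonical ring: [(4,12) (67/5,12) (13,16) (19/2,17) (17/3,17)]

Clipped polygon: [(4,12) (67/5,12) (13,16) (19/2,17) (17/3,17)]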